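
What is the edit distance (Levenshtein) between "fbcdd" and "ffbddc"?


Computing edit distance: "fbcdd" -> "ffbddc"
DP table:
           f    f    b    d    d    c
      0    1    2    3    4    5    6
  f   1    0    1    2    3    4    5
  b   2    1    1    1    2    3    4
  c   3    2    2    2    2    3    3
  d   4    3    3    3    2    2    3
  d   5    4    4    4    3    2    3
Edit distance = dp[5][6] = 3

3


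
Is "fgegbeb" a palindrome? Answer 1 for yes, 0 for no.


Input: fgegbeb
Reversed: bebgegf
  Compare pos 0 ('f') with pos 6 ('b'): MISMATCH
  Compare pos 1 ('g') with pos 5 ('e'): MISMATCH
  Compare pos 2 ('e') with pos 4 ('b'): MISMATCH
Result: not a palindrome

0


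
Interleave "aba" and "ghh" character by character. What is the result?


Interleaving "aba" and "ghh":
  Position 0: 'a' from first, 'g' from second => "ag"
  Position 1: 'b' from first, 'h' from second => "bh"
  Position 2: 'a' from first, 'h' from second => "ah"
Result: agbhah

agbhah


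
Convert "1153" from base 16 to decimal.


Input: "1153" in base 16
Positional expansion:
  Digit '1' (value 1) x 16^3 = 4096
  Digit '1' (value 1) x 16^2 = 256
  Digit '5' (value 5) x 16^1 = 80
  Digit '3' (value 3) x 16^0 = 3
Sum = 4435

4435


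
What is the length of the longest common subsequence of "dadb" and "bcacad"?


LCS of "dadb" and "bcacad"
DP table:
           b    c    a    c    a    d
      0    0    0    0    0    0    0
  d   0    0    0    0    0    0    1
  a   0    0    0    1    1    1    1
  d   0    0    0    1    1    1    2
  b   0    1    1    1    1    1    2
LCS length = dp[4][6] = 2

2


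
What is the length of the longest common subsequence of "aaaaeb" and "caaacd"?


LCS of "aaaaeb" and "caaacd"
DP table:
           c    a    a    a    c    d
      0    0    0    0    0    0    0
  a   0    0    1    1    1    1    1
  a   0    0    1    2    2    2    2
  a   0    0    1    2    3    3    3
  a   0    0    1    2    3    3    3
  e   0    0    1    2    3    3    3
  b   0    0    1    2    3    3    3
LCS length = dp[6][6] = 3

3


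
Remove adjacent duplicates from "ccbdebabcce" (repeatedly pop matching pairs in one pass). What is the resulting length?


Input: ccbdebabcce
Stack-based adjacent duplicate removal:
  Read 'c': push. Stack: c
  Read 'c': matches stack top 'c' => pop. Stack: (empty)
  Read 'b': push. Stack: b
  Read 'd': push. Stack: bd
  Read 'e': push. Stack: bde
  Read 'b': push. Stack: bdeb
  Read 'a': push. Stack: bdeba
  Read 'b': push. Stack: bdebab
  Read 'c': push. Stack: bdebabc
  Read 'c': matches stack top 'c' => pop. Stack: bdebab
  Read 'e': push. Stack: bdebabe
Final stack: "bdebabe" (length 7)

7


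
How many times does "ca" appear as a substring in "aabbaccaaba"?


Searching for "ca" in "aabbaccaaba"
Scanning each position:
  Position 0: "aa" => no
  Position 1: "ab" => no
  Position 2: "bb" => no
  Position 3: "ba" => no
  Position 4: "ac" => no
  Position 5: "cc" => no
  Position 6: "ca" => MATCH
  Position 7: "aa" => no
  Position 8: "ab" => no
  Position 9: "ba" => no
Total occurrences: 1

1


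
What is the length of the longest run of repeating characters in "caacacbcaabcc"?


Input: "caacacbcaabcc"
Scanning for longest run:
  Position 1 ('a'): new char, reset run to 1
  Position 2 ('a'): continues run of 'a', length=2
  Position 3 ('c'): new char, reset run to 1
  Position 4 ('a'): new char, reset run to 1
  Position 5 ('c'): new char, reset run to 1
  Position 6 ('b'): new char, reset run to 1
  Position 7 ('c'): new char, reset run to 1
  Position 8 ('a'): new char, reset run to 1
  Position 9 ('a'): continues run of 'a', length=2
  Position 10 ('b'): new char, reset run to 1
  Position 11 ('c'): new char, reset run to 1
  Position 12 ('c'): continues run of 'c', length=2
Longest run: 'a' with length 2

2


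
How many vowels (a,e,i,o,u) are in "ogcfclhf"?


Input: ogcfclhf
Checking each character:
  'o' at position 0: vowel (running total: 1)
  'g' at position 1: consonant
  'c' at position 2: consonant
  'f' at position 3: consonant
  'c' at position 4: consonant
  'l' at position 5: consonant
  'h' at position 6: consonant
  'f' at position 7: consonant
Total vowels: 1

1


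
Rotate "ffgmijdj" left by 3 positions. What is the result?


Input: "ffgmijdj", rotate left by 3
First 3 characters: "ffg"
Remaining characters: "mijdj"
Concatenate remaining + first: "mijdj" + "ffg" = "mijdjffg"

mijdjffg


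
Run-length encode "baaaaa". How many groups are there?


Input: baaaaa
Scanning for consecutive runs:
  Group 1: 'b' x 1 (positions 0-0)
  Group 2: 'a' x 5 (positions 1-5)
Total groups: 2

2


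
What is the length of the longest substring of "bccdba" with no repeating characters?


Input: "bccdba"
Sliding window (track last position of each char):
  Position 0 ('b'): window [0,0] length 1 -- new best
  Position 1 ('c'): window [0,1] length 2 -- new best
  Position 2 ('c'): repeat (last at 1), move window start to 2
  Position 2 ('c'): window [2,2] length 1
  Position 3 ('d'): window [2,3] length 2
  Position 4 ('b'): window [2,4] length 3 -- new best
  Position 5 ('a'): window [2,5] length 4 -- new best
Longest substring with no repeats: "cdba" with length 4

4


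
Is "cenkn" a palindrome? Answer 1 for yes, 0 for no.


Input: cenkn
Reversed: nknec
  Compare pos 0 ('c') with pos 4 ('n'): MISMATCH
  Compare pos 1 ('e') with pos 3 ('k'): MISMATCH
Result: not a palindrome

0


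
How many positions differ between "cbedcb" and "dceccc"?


Comparing "cbedcb" and "dceccc" position by position:
  Position 0: 'c' vs 'd' => DIFFER
  Position 1: 'b' vs 'c' => DIFFER
  Position 2: 'e' vs 'e' => same
  Position 3: 'd' vs 'c' => DIFFER
  Position 4: 'c' vs 'c' => same
  Position 5: 'b' vs 'c' => DIFFER
Positions that differ: 4

4


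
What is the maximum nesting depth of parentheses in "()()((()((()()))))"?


Input: "()()((()((()()))))"
Tracking depth:
  Position 0 '(': depth becomes 1
  Position 1 ')': depth becomes 0
  Position 2 '(': depth becomes 1
  Position 3 ')': depth becomes 0
  Position 4 '(': depth becomes 1
  Position 5 '(': depth becomes 2
  Position 6 '(': depth becomes 3
  Position 7 ')': depth becomes 2
  Position 8 '(': depth becomes 3
  Position 9 '(': depth becomes 4
  Position 10 '(': depth becomes 5
  Position 11 ')': depth becomes 4
  Position 12 '(': depth becomes 5
  Position 13 ')': depth becomes 4
  Position 14 ')': depth becomes 3
  Position 15 ')': depth becomes 2
  Position 16 ')': depth becomes 1
  Position 17 ')': depth becomes 0
Maximum depth reached: 5

5


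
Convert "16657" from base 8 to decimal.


Input: "16657" in base 8
Positional expansion:
  Digit '1' (value 1) x 8^4 = 4096
  Digit '6' (value 6) x 8^3 = 3072
  Digit '6' (value 6) x 8^2 = 384
  Digit '5' (value 5) x 8^1 = 40
  Digit '7' (value 7) x 8^0 = 7
Sum = 7599

7599


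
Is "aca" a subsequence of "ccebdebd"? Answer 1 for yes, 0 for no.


Check if "aca" is a subsequence of "ccebdebd"
Greedy scan:
  Position 0 ('c'): no match needed
  Position 1 ('c'): no match needed
  Position 2 ('e'): no match needed
  Position 3 ('b'): no match needed
  Position 4 ('d'): no match needed
  Position 5 ('e'): no match needed
  Position 6 ('b'): no match needed
  Position 7 ('d'): no match needed
Only matched 0/3 characters => not a subsequence

0


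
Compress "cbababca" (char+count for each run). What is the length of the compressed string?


Input: cbababca
Runs:
  'c' x 1 => "c1"
  'b' x 1 => "b1"
  'a' x 1 => "a1"
  'b' x 1 => "b1"
  'a' x 1 => "a1"
  'b' x 1 => "b1"
  'c' x 1 => "c1"
  'a' x 1 => "a1"
Compressed: "c1b1a1b1a1b1c1a1"
Compressed length: 16

16


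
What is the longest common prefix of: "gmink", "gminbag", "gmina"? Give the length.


Words: gmink, gminbag, gmina
  Position 0: all 'g' => match
  Position 1: all 'm' => match
  Position 2: all 'i' => match
  Position 3: all 'n' => match
  Position 4: ('k', 'b', 'a') => mismatch, stop
LCP = "gmin" (length 4)

4


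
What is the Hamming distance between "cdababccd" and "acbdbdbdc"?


Comparing "cdababccd" and "acbdbdbdc" position by position:
  Position 0: 'c' vs 'a' => differ
  Position 1: 'd' vs 'c' => differ
  Position 2: 'a' vs 'b' => differ
  Position 3: 'b' vs 'd' => differ
  Position 4: 'a' vs 'b' => differ
  Position 5: 'b' vs 'd' => differ
  Position 6: 'c' vs 'b' => differ
  Position 7: 'c' vs 'd' => differ
  Position 8: 'd' vs 'c' => differ
Total differences (Hamming distance): 9

9


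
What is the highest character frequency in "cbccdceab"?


Input: cbccdceab
Character counts:
  'a': 1
  'b': 2
  'c': 4
  'd': 1
  'e': 1
Maximum frequency: 4

4


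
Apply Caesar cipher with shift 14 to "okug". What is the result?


Caesar cipher: shift "okug" by 14
  'o' (pos 14) + 14 = pos 2 = 'c'
  'k' (pos 10) + 14 = pos 24 = 'y'
  'u' (pos 20) + 14 = pos 8 = 'i'
  'g' (pos 6) + 14 = pos 20 = 'u'
Result: cyiu

cyiu


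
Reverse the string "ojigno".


Input: ojigno
Reading characters right to left:
  Position 5: 'o'
  Position 4: 'n'
  Position 3: 'g'
  Position 2: 'i'
  Position 1: 'j'
  Position 0: 'o'
Reversed: ongijo

ongijo


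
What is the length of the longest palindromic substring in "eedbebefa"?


Input: "eedbebefa"
Checking substrings for palindromes:
  [3:6] "beb" (len 3) => palindrome
  [4:7] "ebe" (len 3) => palindrome
  [0:2] "ee" (len 2) => palindrome
Longest palindromic substring: "beb" with length 3

3


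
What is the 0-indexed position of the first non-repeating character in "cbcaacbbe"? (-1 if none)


Input: cbcaacbbe
Character frequencies:
  'a': 2
  'b': 3
  'c': 3
  'e': 1
Scanning left to right for freq == 1:
  Position 0 ('c'): freq=3, skip
  Position 1 ('b'): freq=3, skip
  Position 2 ('c'): freq=3, skip
  Position 3 ('a'): freq=2, skip
  Position 4 ('a'): freq=2, skip
  Position 5 ('c'): freq=3, skip
  Position 6 ('b'): freq=3, skip
  Position 7 ('b'): freq=3, skip
  Position 8 ('e'): unique! => answer = 8

8


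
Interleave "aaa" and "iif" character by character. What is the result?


Interleaving "aaa" and "iif":
  Position 0: 'a' from first, 'i' from second => "ai"
  Position 1: 'a' from first, 'i' from second => "ai"
  Position 2: 'a' from first, 'f' from second => "af"
Result: aiaiaf

aiaiaf


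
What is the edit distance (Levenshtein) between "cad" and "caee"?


Computing edit distance: "cad" -> "caee"
DP table:
           c    a    e    e
      0    1    2    3    4
  c   1    0    1    2    3
  a   2    1    0    1    2
  d   3    2    1    1    2
Edit distance = dp[3][4] = 2

2


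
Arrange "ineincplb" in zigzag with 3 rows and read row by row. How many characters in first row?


Zigzag "ineincplb" into 3 rows:
Placing characters:
  'i' => row 0
  'n' => row 1
  'e' => row 2
  'i' => row 1
  'n' => row 0
  'c' => row 1
  'p' => row 2
  'l' => row 1
  'b' => row 0
Rows:
  Row 0: "inb"
  Row 1: "nicl"
  Row 2: "ep"
First row length: 3

3


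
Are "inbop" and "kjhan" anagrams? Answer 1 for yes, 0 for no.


Strings: "inbop", "kjhan"
Sorted first:  binop
Sorted second: ahjkn
Differ at position 0: 'b' vs 'a' => not anagrams

0


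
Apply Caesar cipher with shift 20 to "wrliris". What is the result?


Caesar cipher: shift "wrliris" by 20
  'w' (pos 22) + 20 = pos 16 = 'q'
  'r' (pos 17) + 20 = pos 11 = 'l'
  'l' (pos 11) + 20 = pos 5 = 'f'
  'i' (pos 8) + 20 = pos 2 = 'c'
  'r' (pos 17) + 20 = pos 11 = 'l'
  'i' (pos 8) + 20 = pos 2 = 'c'
  's' (pos 18) + 20 = pos 12 = 'm'
Result: qlfclcm

qlfclcm


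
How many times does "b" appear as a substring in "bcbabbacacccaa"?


Searching for "b" in "bcbabbacacccaa"
Scanning each position:
  Position 0: "b" => MATCH
  Position 1: "c" => no
  Position 2: "b" => MATCH
  Position 3: "a" => no
  Position 4: "b" => MATCH
  Position 5: "b" => MATCH
  Position 6: "a" => no
  Position 7: "c" => no
  Position 8: "a" => no
  Position 9: "c" => no
  Position 10: "c" => no
  Position 11: "c" => no
  Position 12: "a" => no
  Position 13: "a" => no
Total occurrences: 4

4


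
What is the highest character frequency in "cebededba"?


Input: cebededba
Character counts:
  'a': 1
  'b': 2
  'c': 1
  'd': 2
  'e': 3
Maximum frequency: 3

3


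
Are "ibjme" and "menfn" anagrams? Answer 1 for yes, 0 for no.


Strings: "ibjme", "menfn"
Sorted first:  beijm
Sorted second: efmnn
Differ at position 0: 'b' vs 'e' => not anagrams

0


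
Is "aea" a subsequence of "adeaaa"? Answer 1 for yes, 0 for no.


Check if "aea" is a subsequence of "adeaaa"
Greedy scan:
  Position 0 ('a'): matches sub[0] = 'a'
  Position 1 ('d'): no match needed
  Position 2 ('e'): matches sub[1] = 'e'
  Position 3 ('a'): matches sub[2] = 'a'
  Position 4 ('a'): no match needed
  Position 5 ('a'): no match needed
All 3 characters matched => is a subsequence

1


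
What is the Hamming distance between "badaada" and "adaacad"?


Comparing "badaada" and "adaacad" position by position:
  Position 0: 'b' vs 'a' => differ
  Position 1: 'a' vs 'd' => differ
  Position 2: 'd' vs 'a' => differ
  Position 3: 'a' vs 'a' => same
  Position 4: 'a' vs 'c' => differ
  Position 5: 'd' vs 'a' => differ
  Position 6: 'a' vs 'd' => differ
Total differences (Hamming distance): 6

6


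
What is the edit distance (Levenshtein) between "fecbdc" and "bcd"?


Computing edit distance: "fecbdc" -> "bcd"
DP table:
           b    c    d
      0    1    2    3
  f   1    1    2    3
  e   2    2    2    3
  c   3    3    2    3
  b   4    3    3    3
  d   5    4    4    3
  c   6    5    4    4
Edit distance = dp[6][3] = 4

4


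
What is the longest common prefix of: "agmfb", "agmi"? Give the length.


Words: agmfb, agmi
  Position 0: all 'a' => match
  Position 1: all 'g' => match
  Position 2: all 'm' => match
  Position 3: ('f', 'i') => mismatch, stop
LCP = "agm" (length 3)

3


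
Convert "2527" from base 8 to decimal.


Input: "2527" in base 8
Positional expansion:
  Digit '2' (value 2) x 8^3 = 1024
  Digit '5' (value 5) x 8^2 = 320
  Digit '2' (value 2) x 8^1 = 16
  Digit '7' (value 7) x 8^0 = 7
Sum = 1367

1367


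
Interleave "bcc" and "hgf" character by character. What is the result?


Interleaving "bcc" and "hgf":
  Position 0: 'b' from first, 'h' from second => "bh"
  Position 1: 'c' from first, 'g' from second => "cg"
  Position 2: 'c' from first, 'f' from second => "cf"
Result: bhcgcf

bhcgcf


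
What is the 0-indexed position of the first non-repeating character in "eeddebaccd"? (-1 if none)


Input: eeddebaccd
Character frequencies:
  'a': 1
  'b': 1
  'c': 2
  'd': 3
  'e': 3
Scanning left to right for freq == 1:
  Position 0 ('e'): freq=3, skip
  Position 1 ('e'): freq=3, skip
  Position 2 ('d'): freq=3, skip
  Position 3 ('d'): freq=3, skip
  Position 4 ('e'): freq=3, skip
  Position 5 ('b'): unique! => answer = 5

5


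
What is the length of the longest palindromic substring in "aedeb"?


Input: "aedeb"
Checking substrings for palindromes:
  [1:4] "ede" (len 3) => palindrome
Longest palindromic substring: "ede" with length 3

3


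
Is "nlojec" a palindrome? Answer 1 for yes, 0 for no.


Input: nlojec
Reversed: cejoln
  Compare pos 0 ('n') with pos 5 ('c'): MISMATCH
  Compare pos 1 ('l') with pos 4 ('e'): MISMATCH
  Compare pos 2 ('o') with pos 3 ('j'): MISMATCH
Result: not a palindrome

0


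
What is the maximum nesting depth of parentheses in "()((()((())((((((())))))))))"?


Input: "()((()((())((((((())))))))))"
Tracking depth:
  Position 0 '(': depth becomes 1
  Position 1 ')': depth becomes 0
  Position 2 '(': depth becomes 1
  Position 3 '(': depth becomes 2
  Position 4 '(': depth becomes 3
  Position 5 ')': depth becomes 2
  Position 6 '(': depth becomes 3
  Position 7 '(': depth becomes 4
  Position 8 '(': depth becomes 5
  Position 9 ')': depth becomes 4
  Position 10 ')': depth becomes 3
  Position 11 '(': depth becomes 4
  Position 12 '(': depth becomes 5
  Position 13 '(': depth becomes 6
  Position 14 '(': depth becomes 7
  Position 15 '(': depth becomes 8
  Position 16 '(': depth becomes 9
  Position 17 '(': depth becomes 10
  Position 18 ')': depth becomes 9
  Position 19 ')': depth becomes 8
  Position 20 ')': depth becomes 7
  Position 21 ')': depth becomes 6
  Position 22 ')': depth becomes 5
  Position 23 ')': depth becomes 4
  Position 24 ')': depth becomes 3
  Position 25 ')': depth becomes 2
  Position 26 ')': depth becomes 1
  Position 27 ')': depth becomes 0
Maximum depth reached: 10

10


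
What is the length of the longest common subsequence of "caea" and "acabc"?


LCS of "caea" and "acabc"
DP table:
           a    c    a    b    c
      0    0    0    0    0    0
  c   0    0    1    1    1    1
  a   0    1    1    2    2    2
  e   0    1    1    2    2    2
  a   0    1    1    2    2    2
LCS length = dp[4][5] = 2

2


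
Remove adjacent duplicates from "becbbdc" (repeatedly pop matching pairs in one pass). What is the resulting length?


Input: becbbdc
Stack-based adjacent duplicate removal:
  Read 'b': push. Stack: b
  Read 'e': push. Stack: be
  Read 'c': push. Stack: bec
  Read 'b': push. Stack: becb
  Read 'b': matches stack top 'b' => pop. Stack: bec
  Read 'd': push. Stack: becd
  Read 'c': push. Stack: becdc
Final stack: "becdc" (length 5)

5


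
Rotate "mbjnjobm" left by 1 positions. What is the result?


Input: "mbjnjobm", rotate left by 1
First 1 characters: "m"
Remaining characters: "bjnjobm"
Concatenate remaining + first: "bjnjobm" + "m" = "bjnjobmm"

bjnjobmm


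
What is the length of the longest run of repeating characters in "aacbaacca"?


Input: "aacbaacca"
Scanning for longest run:
  Position 1 ('a'): continues run of 'a', length=2
  Position 2 ('c'): new char, reset run to 1
  Position 3 ('b'): new char, reset run to 1
  Position 4 ('a'): new char, reset run to 1
  Position 5 ('a'): continues run of 'a', length=2
  Position 6 ('c'): new char, reset run to 1
  Position 7 ('c'): continues run of 'c', length=2
  Position 8 ('a'): new char, reset run to 1
Longest run: 'a' with length 2

2


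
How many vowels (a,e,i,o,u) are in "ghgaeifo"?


Input: ghgaeifo
Checking each character:
  'g' at position 0: consonant
  'h' at position 1: consonant
  'g' at position 2: consonant
  'a' at position 3: vowel (running total: 1)
  'e' at position 4: vowel (running total: 2)
  'i' at position 5: vowel (running total: 3)
  'f' at position 6: consonant
  'o' at position 7: vowel (running total: 4)
Total vowels: 4

4


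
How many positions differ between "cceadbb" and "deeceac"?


Comparing "cceadbb" and "deeceac" position by position:
  Position 0: 'c' vs 'd' => DIFFER
  Position 1: 'c' vs 'e' => DIFFER
  Position 2: 'e' vs 'e' => same
  Position 3: 'a' vs 'c' => DIFFER
  Position 4: 'd' vs 'e' => DIFFER
  Position 5: 'b' vs 'a' => DIFFER
  Position 6: 'b' vs 'c' => DIFFER
Positions that differ: 6

6


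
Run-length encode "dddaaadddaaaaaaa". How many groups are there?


Input: dddaaadddaaaaaaa
Scanning for consecutive runs:
  Group 1: 'd' x 3 (positions 0-2)
  Group 2: 'a' x 3 (positions 3-5)
  Group 3: 'd' x 3 (positions 6-8)
  Group 4: 'a' x 7 (positions 9-15)
Total groups: 4

4


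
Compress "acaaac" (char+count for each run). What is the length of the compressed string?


Input: acaaac
Runs:
  'a' x 1 => "a1"
  'c' x 1 => "c1"
  'a' x 3 => "a3"
  'c' x 1 => "c1"
Compressed: "a1c1a3c1"
Compressed length: 8

8


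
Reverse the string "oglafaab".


Input: oglafaab
Reading characters right to left:
  Position 7: 'b'
  Position 6: 'a'
  Position 5: 'a'
  Position 4: 'f'
  Position 3: 'a'
  Position 2: 'l'
  Position 1: 'g'
  Position 0: 'o'
Reversed: baafalgo

baafalgo


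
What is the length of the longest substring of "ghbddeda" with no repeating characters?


Input: "ghbddeda"
Sliding window (track last position of each char):
  Position 0 ('g'): window [0,0] length 1 -- new best
  Position 1 ('h'): window [0,1] length 2 -- new best
  Position 2 ('b'): window [0,2] length 3 -- new best
  Position 3 ('d'): window [0,3] length 4 -- new best
  Position 4 ('d'): repeat (last at 3), move window start to 4
  Position 4 ('d'): window [4,4] length 1
  Position 5 ('e'): window [4,5] length 2
  Position 6 ('d'): repeat (last at 4), move window start to 5
  Position 6 ('d'): window [5,6] length 2
  Position 7 ('a'): window [5,7] length 3
Longest substring with no repeats: "ghbd" with length 4

4


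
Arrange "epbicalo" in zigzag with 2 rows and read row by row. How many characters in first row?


Zigzag "epbicalo" into 2 rows:
Placing characters:
  'e' => row 0
  'p' => row 1
  'b' => row 0
  'i' => row 1
  'c' => row 0
  'a' => row 1
  'l' => row 0
  'o' => row 1
Rows:
  Row 0: "ebcl"
  Row 1: "piao"
First row length: 4

4


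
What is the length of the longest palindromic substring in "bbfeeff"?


Input: "bbfeeff"
Checking substrings for palindromes:
  [2:6] "feef" (len 4) => palindrome
  [0:2] "bb" (len 2) => palindrome
  [3:5] "ee" (len 2) => palindrome
  [5:7] "ff" (len 2) => palindrome
Longest palindromic substring: "feef" with length 4

4


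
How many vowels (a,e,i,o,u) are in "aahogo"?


Input: aahogo
Checking each character:
  'a' at position 0: vowel (running total: 1)
  'a' at position 1: vowel (running total: 2)
  'h' at position 2: consonant
  'o' at position 3: vowel (running total: 3)
  'g' at position 4: consonant
  'o' at position 5: vowel (running total: 4)
Total vowels: 4

4


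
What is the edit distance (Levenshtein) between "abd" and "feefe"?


Computing edit distance: "abd" -> "feefe"
DP table:
           f    e    e    f    e
      0    1    2    3    4    5
  a   1    1    2    3    4    5
  b   2    2    2    3    4    5
  d   3    3    3    3    4    5
Edit distance = dp[3][5] = 5

5


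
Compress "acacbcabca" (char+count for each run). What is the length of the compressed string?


Input: acacbcabca
Runs:
  'a' x 1 => "a1"
  'c' x 1 => "c1"
  'a' x 1 => "a1"
  'c' x 1 => "c1"
  'b' x 1 => "b1"
  'c' x 1 => "c1"
  'a' x 1 => "a1"
  'b' x 1 => "b1"
  'c' x 1 => "c1"
  'a' x 1 => "a1"
Compressed: "a1c1a1c1b1c1a1b1c1a1"
Compressed length: 20

20


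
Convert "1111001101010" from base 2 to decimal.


Input: "1111001101010" in base 2
Positional expansion:
  Digit '1' (value 1) x 2^12 = 4096
  Digit '1' (value 1) x 2^11 = 2048
  Digit '1' (value 1) x 2^10 = 1024
  Digit '1' (value 1) x 2^9 = 512
  Digit '0' (value 0) x 2^8 = 0
  Digit '0' (value 0) x 2^7 = 0
  Digit '1' (value 1) x 2^6 = 64
  Digit '1' (value 1) x 2^5 = 32
  Digit '0' (value 0) x 2^4 = 0
  Digit '1' (value 1) x 2^3 = 8
  Digit '0' (value 0) x 2^2 = 0
  Digit '1' (value 1) x 2^1 = 2
  Digit '0' (value 0) x 2^0 = 0
Sum = 7786

7786


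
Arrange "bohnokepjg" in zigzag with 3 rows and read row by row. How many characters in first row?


Zigzag "bohnokepjg" into 3 rows:
Placing characters:
  'b' => row 0
  'o' => row 1
  'h' => row 2
  'n' => row 1
  'o' => row 0
  'k' => row 1
  'e' => row 2
  'p' => row 1
  'j' => row 0
  'g' => row 1
Rows:
  Row 0: "boj"
  Row 1: "onkpg"
  Row 2: "he"
First row length: 3

3


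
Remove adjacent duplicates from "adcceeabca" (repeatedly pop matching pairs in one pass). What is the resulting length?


Input: adcceeabca
Stack-based adjacent duplicate removal:
  Read 'a': push. Stack: a
  Read 'd': push. Stack: ad
  Read 'c': push. Stack: adc
  Read 'c': matches stack top 'c' => pop. Stack: ad
  Read 'e': push. Stack: ade
  Read 'e': matches stack top 'e' => pop. Stack: ad
  Read 'a': push. Stack: ada
  Read 'b': push. Stack: adab
  Read 'c': push. Stack: adabc
  Read 'a': push. Stack: adabca
Final stack: "adabca" (length 6)

6


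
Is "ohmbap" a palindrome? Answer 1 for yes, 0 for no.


Input: ohmbap
Reversed: pabmho
  Compare pos 0 ('o') with pos 5 ('p'): MISMATCH
  Compare pos 1 ('h') with pos 4 ('a'): MISMATCH
  Compare pos 2 ('m') with pos 3 ('b'): MISMATCH
Result: not a palindrome

0


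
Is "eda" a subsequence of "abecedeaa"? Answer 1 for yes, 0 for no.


Check if "eda" is a subsequence of "abecedeaa"
Greedy scan:
  Position 0 ('a'): no match needed
  Position 1 ('b'): no match needed
  Position 2 ('e'): matches sub[0] = 'e'
  Position 3 ('c'): no match needed
  Position 4 ('e'): no match needed
  Position 5 ('d'): matches sub[1] = 'd'
  Position 6 ('e'): no match needed
  Position 7 ('a'): matches sub[2] = 'a'
  Position 8 ('a'): no match needed
All 3 characters matched => is a subsequence

1


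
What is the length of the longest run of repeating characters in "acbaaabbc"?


Input: "acbaaabbc"
Scanning for longest run:
  Position 1 ('c'): new char, reset run to 1
  Position 2 ('b'): new char, reset run to 1
  Position 3 ('a'): new char, reset run to 1
  Position 4 ('a'): continues run of 'a', length=2
  Position 5 ('a'): continues run of 'a', length=3
  Position 6 ('b'): new char, reset run to 1
  Position 7 ('b'): continues run of 'b', length=2
  Position 8 ('c'): new char, reset run to 1
Longest run: 'a' with length 3

3


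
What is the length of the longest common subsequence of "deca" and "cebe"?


LCS of "deca" and "cebe"
DP table:
           c    e    b    e
      0    0    0    0    0
  d   0    0    0    0    0
  e   0    0    1    1    1
  c   0    1    1    1    1
  a   0    1    1    1    1
LCS length = dp[4][4] = 1

1


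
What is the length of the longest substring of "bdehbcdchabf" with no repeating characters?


Input: "bdehbcdchabf"
Sliding window (track last position of each char):
  Position 0 ('b'): window [0,0] length 1 -- new best
  Position 1 ('d'): window [0,1] length 2 -- new best
  Position 2 ('e'): window [0,2] length 3 -- new best
  Position 3 ('h'): window [0,3] length 4 -- new best
  Position 4 ('b'): repeat (last at 0), move window start to 1
  Position 4 ('b'): window [1,4] length 4
  Position 5 ('c'): window [1,5] length 5 -- new best
  Position 6 ('d'): repeat (last at 1), move window start to 2
  Position 6 ('d'): window [2,6] length 5
  Position 7 ('c'): repeat (last at 5), move window start to 6
  Position 7 ('c'): window [6,7] length 2
  Position 8 ('h'): window [6,8] length 3
  Position 9 ('a'): window [6,9] length 4
  Position 10 ('b'): window [6,10] length 5
  Position 11 ('f'): window [6,11] length 6 -- new best
Longest substring with no repeats: "dchabf" with length 6

6


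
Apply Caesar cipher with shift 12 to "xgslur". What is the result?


Caesar cipher: shift "xgslur" by 12
  'x' (pos 23) + 12 = pos 9 = 'j'
  'g' (pos 6) + 12 = pos 18 = 's'
  's' (pos 18) + 12 = pos 4 = 'e'
  'l' (pos 11) + 12 = pos 23 = 'x'
  'u' (pos 20) + 12 = pos 6 = 'g'
  'r' (pos 17) + 12 = pos 3 = 'd'
Result: jsexgd

jsexgd


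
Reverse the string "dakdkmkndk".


Input: dakdkmkndk
Reading characters right to left:
  Position 9: 'k'
  Position 8: 'd'
  Position 7: 'n'
  Position 6: 'k'
  Position 5: 'm'
  Position 4: 'k'
  Position 3: 'd'
  Position 2: 'k'
  Position 1: 'a'
  Position 0: 'd'
Reversed: kdnkmkdkad

kdnkmkdkad


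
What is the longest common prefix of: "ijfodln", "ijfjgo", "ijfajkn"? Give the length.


Words: ijfodln, ijfjgo, ijfajkn
  Position 0: all 'i' => match
  Position 1: all 'j' => match
  Position 2: all 'f' => match
  Position 3: ('o', 'j', 'a') => mismatch, stop
LCP = "ijf" (length 3)

3


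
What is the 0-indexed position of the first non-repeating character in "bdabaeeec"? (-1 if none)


Input: bdabaeeec
Character frequencies:
  'a': 2
  'b': 2
  'c': 1
  'd': 1
  'e': 3
Scanning left to right for freq == 1:
  Position 0 ('b'): freq=2, skip
  Position 1 ('d'): unique! => answer = 1

1


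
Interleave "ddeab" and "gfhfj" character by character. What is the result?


Interleaving "ddeab" and "gfhfj":
  Position 0: 'd' from first, 'g' from second => "dg"
  Position 1: 'd' from first, 'f' from second => "df"
  Position 2: 'e' from first, 'h' from second => "eh"
  Position 3: 'a' from first, 'f' from second => "af"
  Position 4: 'b' from first, 'j' from second => "bj"
Result: dgdfehafbj

dgdfehafbj


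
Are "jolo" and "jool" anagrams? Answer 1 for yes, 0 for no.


Strings: "jolo", "jool"
Sorted first:  jloo
Sorted second: jloo
Sorted forms match => anagrams

1


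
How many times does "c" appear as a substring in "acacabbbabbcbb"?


Searching for "c" in "acacabbbabbcbb"
Scanning each position:
  Position 0: "a" => no
  Position 1: "c" => MATCH
  Position 2: "a" => no
  Position 3: "c" => MATCH
  Position 4: "a" => no
  Position 5: "b" => no
  Position 6: "b" => no
  Position 7: "b" => no
  Position 8: "a" => no
  Position 9: "b" => no
  Position 10: "b" => no
  Position 11: "c" => MATCH
  Position 12: "b" => no
  Position 13: "b" => no
Total occurrences: 3

3


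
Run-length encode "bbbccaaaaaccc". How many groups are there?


Input: bbbccaaaaaccc
Scanning for consecutive runs:
  Group 1: 'b' x 3 (positions 0-2)
  Group 2: 'c' x 2 (positions 3-4)
  Group 3: 'a' x 5 (positions 5-9)
  Group 4: 'c' x 3 (positions 10-12)
Total groups: 4

4


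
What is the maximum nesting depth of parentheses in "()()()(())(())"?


Input: "()()()(())(())"
Tracking depth:
  Position 0 '(': depth becomes 1
  Position 1 ')': depth becomes 0
  Position 2 '(': depth becomes 1
  Position 3 ')': depth becomes 0
  Position 4 '(': depth becomes 1
  Position 5 ')': depth becomes 0
  Position 6 '(': depth becomes 1
  Position 7 '(': depth becomes 2
  Position 8 ')': depth becomes 1
  Position 9 ')': depth becomes 0
  Position 10 '(': depth becomes 1
  Position 11 '(': depth becomes 2
  Position 12 ')': depth becomes 1
  Position 13 ')': depth becomes 0
Maximum depth reached: 2

2


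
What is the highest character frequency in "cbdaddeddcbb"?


Input: cbdaddeddcbb
Character counts:
  'a': 1
  'b': 3
  'c': 2
  'd': 5
  'e': 1
Maximum frequency: 5

5


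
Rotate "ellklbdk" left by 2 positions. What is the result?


Input: "ellklbdk", rotate left by 2
First 2 characters: "el"
Remaining characters: "lklbdk"
Concatenate remaining + first: "lklbdk" + "el" = "lklbdkel"

lklbdkel


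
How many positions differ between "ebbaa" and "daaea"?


Comparing "ebbaa" and "daaea" position by position:
  Position 0: 'e' vs 'd' => DIFFER
  Position 1: 'b' vs 'a' => DIFFER
  Position 2: 'b' vs 'a' => DIFFER
  Position 3: 'a' vs 'e' => DIFFER
  Position 4: 'a' vs 'a' => same
Positions that differ: 4

4


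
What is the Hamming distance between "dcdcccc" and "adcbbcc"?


Comparing "dcdcccc" and "adcbbcc" position by position:
  Position 0: 'd' vs 'a' => differ
  Position 1: 'c' vs 'd' => differ
  Position 2: 'd' vs 'c' => differ
  Position 3: 'c' vs 'b' => differ
  Position 4: 'c' vs 'b' => differ
  Position 5: 'c' vs 'c' => same
  Position 6: 'c' vs 'c' => same
Total differences (Hamming distance): 5

5


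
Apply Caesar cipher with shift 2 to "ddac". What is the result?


Caesar cipher: shift "ddac" by 2
  'd' (pos 3) + 2 = pos 5 = 'f'
  'd' (pos 3) + 2 = pos 5 = 'f'
  'a' (pos 0) + 2 = pos 2 = 'c'
  'c' (pos 2) + 2 = pos 4 = 'e'
Result: ffce

ffce


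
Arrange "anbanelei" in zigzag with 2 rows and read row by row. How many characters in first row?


Zigzag "anbanelei" into 2 rows:
Placing characters:
  'a' => row 0
  'n' => row 1
  'b' => row 0
  'a' => row 1
  'n' => row 0
  'e' => row 1
  'l' => row 0
  'e' => row 1
  'i' => row 0
Rows:
  Row 0: "abnli"
  Row 1: "naee"
First row length: 5

5


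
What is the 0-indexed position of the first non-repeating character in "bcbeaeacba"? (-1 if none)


Input: bcbeaeacba
Character frequencies:
  'a': 3
  'b': 3
  'c': 2
  'e': 2
Scanning left to right for freq == 1:
  Position 0 ('b'): freq=3, skip
  Position 1 ('c'): freq=2, skip
  Position 2 ('b'): freq=3, skip
  Position 3 ('e'): freq=2, skip
  Position 4 ('a'): freq=3, skip
  Position 5 ('e'): freq=2, skip
  Position 6 ('a'): freq=3, skip
  Position 7 ('c'): freq=2, skip
  Position 8 ('b'): freq=3, skip
  Position 9 ('a'): freq=3, skip
  No unique character found => answer = -1

-1


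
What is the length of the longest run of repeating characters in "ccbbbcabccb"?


Input: "ccbbbcabccb"
Scanning for longest run:
  Position 1 ('c'): continues run of 'c', length=2
  Position 2 ('b'): new char, reset run to 1
  Position 3 ('b'): continues run of 'b', length=2
  Position 4 ('b'): continues run of 'b', length=3
  Position 5 ('c'): new char, reset run to 1
  Position 6 ('a'): new char, reset run to 1
  Position 7 ('b'): new char, reset run to 1
  Position 8 ('c'): new char, reset run to 1
  Position 9 ('c'): continues run of 'c', length=2
  Position 10 ('b'): new char, reset run to 1
Longest run: 'b' with length 3

3


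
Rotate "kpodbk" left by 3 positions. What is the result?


Input: "kpodbk", rotate left by 3
First 3 characters: "kpo"
Remaining characters: "dbk"
Concatenate remaining + first: "dbk" + "kpo" = "dbkkpo"

dbkkpo


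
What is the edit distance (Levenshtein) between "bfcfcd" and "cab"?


Computing edit distance: "bfcfcd" -> "cab"
DP table:
           c    a    b
      0    1    2    3
  b   1    1    2    2
  f   2    2    2    3
  c   3    2    3    3
  f   4    3    3    4
  c   5    4    4    4
  d   6    5    5    5
Edit distance = dp[6][3] = 5

5


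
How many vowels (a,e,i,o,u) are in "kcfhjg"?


Input: kcfhjg
Checking each character:
  'k' at position 0: consonant
  'c' at position 1: consonant
  'f' at position 2: consonant
  'h' at position 3: consonant
  'j' at position 4: consonant
  'g' at position 5: consonant
Total vowels: 0

0


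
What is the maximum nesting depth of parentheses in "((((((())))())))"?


Input: "((((((())))())))"
Tracking depth:
  Position 0 '(': depth becomes 1
  Position 1 '(': depth becomes 2
  Position 2 '(': depth becomes 3
  Position 3 '(': depth becomes 4
  Position 4 '(': depth becomes 5
  Position 5 '(': depth becomes 6
  Position 6 '(': depth becomes 7
  Position 7 ')': depth becomes 6
  Position 8 ')': depth becomes 5
  Position 9 ')': depth becomes 4
  Position 10 ')': depth becomes 3
  Position 11 '(': depth becomes 4
  Position 12 ')': depth becomes 3
  Position 13 ')': depth becomes 2
  Position 14 ')': depth becomes 1
  Position 15 ')': depth becomes 0
Maximum depth reached: 7

7


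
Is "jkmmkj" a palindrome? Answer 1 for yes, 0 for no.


Input: jkmmkj
Reversed: jkmmkj
  Compare pos 0 ('j') with pos 5 ('j'): match
  Compare pos 1 ('k') with pos 4 ('k'): match
  Compare pos 2 ('m') with pos 3 ('m'): match
Result: palindrome

1


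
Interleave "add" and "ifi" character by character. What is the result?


Interleaving "add" and "ifi":
  Position 0: 'a' from first, 'i' from second => "ai"
  Position 1: 'd' from first, 'f' from second => "df"
  Position 2: 'd' from first, 'i' from second => "di"
Result: aidfdi

aidfdi


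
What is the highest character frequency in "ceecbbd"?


Input: ceecbbd
Character counts:
  'b': 2
  'c': 2
  'd': 1
  'e': 2
Maximum frequency: 2

2


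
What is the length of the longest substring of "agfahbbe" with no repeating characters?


Input: "agfahbbe"
Sliding window (track last position of each char):
  Position 0 ('a'): window [0,0] length 1 -- new best
  Position 1 ('g'): window [0,1] length 2 -- new best
  Position 2 ('f'): window [0,2] length 3 -- new best
  Position 3 ('a'): repeat (last at 0), move window start to 1
  Position 3 ('a'): window [1,3] length 3
  Position 4 ('h'): window [1,4] length 4 -- new best
  Position 5 ('b'): window [1,5] length 5 -- new best
  Position 6 ('b'): repeat (last at 5), move window start to 6
  Position 6 ('b'): window [6,6] length 1
  Position 7 ('e'): window [6,7] length 2
Longest substring with no repeats: "gfahb" with length 5

5


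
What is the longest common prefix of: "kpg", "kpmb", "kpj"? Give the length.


Words: kpg, kpmb, kpj
  Position 0: all 'k' => match
  Position 1: all 'p' => match
  Position 2: ('g', 'm', 'j') => mismatch, stop
LCP = "kp" (length 2)

2


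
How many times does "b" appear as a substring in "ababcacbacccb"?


Searching for "b" in "ababcacbacccb"
Scanning each position:
  Position 0: "a" => no
  Position 1: "b" => MATCH
  Position 2: "a" => no
  Position 3: "b" => MATCH
  Position 4: "c" => no
  Position 5: "a" => no
  Position 6: "c" => no
  Position 7: "b" => MATCH
  Position 8: "a" => no
  Position 9: "c" => no
  Position 10: "c" => no
  Position 11: "c" => no
  Position 12: "b" => MATCH
Total occurrences: 4

4


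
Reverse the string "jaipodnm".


Input: jaipodnm
Reading characters right to left:
  Position 7: 'm'
  Position 6: 'n'
  Position 5: 'd'
  Position 4: 'o'
  Position 3: 'p'
  Position 2: 'i'
  Position 1: 'a'
  Position 0: 'j'
Reversed: mndopiaj

mndopiaj


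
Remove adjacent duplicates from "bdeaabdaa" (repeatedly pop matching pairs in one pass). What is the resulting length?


Input: bdeaabdaa
Stack-based adjacent duplicate removal:
  Read 'b': push. Stack: b
  Read 'd': push. Stack: bd
  Read 'e': push. Stack: bde
  Read 'a': push. Stack: bdea
  Read 'a': matches stack top 'a' => pop. Stack: bde
  Read 'b': push. Stack: bdeb
  Read 'd': push. Stack: bdebd
  Read 'a': push. Stack: bdebda
  Read 'a': matches stack top 'a' => pop. Stack: bdebd
Final stack: "bdebd" (length 5)

5


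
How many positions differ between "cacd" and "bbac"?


Comparing "cacd" and "bbac" position by position:
  Position 0: 'c' vs 'b' => DIFFER
  Position 1: 'a' vs 'b' => DIFFER
  Position 2: 'c' vs 'a' => DIFFER
  Position 3: 'd' vs 'c' => DIFFER
Positions that differ: 4

4


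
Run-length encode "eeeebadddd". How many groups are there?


Input: eeeebadddd
Scanning for consecutive runs:
  Group 1: 'e' x 4 (positions 0-3)
  Group 2: 'b' x 1 (positions 4-4)
  Group 3: 'a' x 1 (positions 5-5)
  Group 4: 'd' x 4 (positions 6-9)
Total groups: 4

4


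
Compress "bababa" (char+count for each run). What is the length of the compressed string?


Input: bababa
Runs:
  'b' x 1 => "b1"
  'a' x 1 => "a1"
  'b' x 1 => "b1"
  'a' x 1 => "a1"
  'b' x 1 => "b1"
  'a' x 1 => "a1"
Compressed: "b1a1b1a1b1a1"
Compressed length: 12

12


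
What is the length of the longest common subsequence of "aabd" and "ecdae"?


LCS of "aabd" and "ecdae"
DP table:
           e    c    d    a    e
      0    0    0    0    0    0
  a   0    0    0    0    1    1
  a   0    0    0    0    1    1
  b   0    0    0    0    1    1
  d   0    0    0    1    1    1
LCS length = dp[4][5] = 1

1


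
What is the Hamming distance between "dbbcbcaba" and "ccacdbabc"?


Comparing "dbbcbcaba" and "ccacdbabc" position by position:
  Position 0: 'd' vs 'c' => differ
  Position 1: 'b' vs 'c' => differ
  Position 2: 'b' vs 'a' => differ
  Position 3: 'c' vs 'c' => same
  Position 4: 'b' vs 'd' => differ
  Position 5: 'c' vs 'b' => differ
  Position 6: 'a' vs 'a' => same
  Position 7: 'b' vs 'b' => same
  Position 8: 'a' vs 'c' => differ
Total differences (Hamming distance): 6

6


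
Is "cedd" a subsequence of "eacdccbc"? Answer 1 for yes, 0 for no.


Check if "cedd" is a subsequence of "eacdccbc"
Greedy scan:
  Position 0 ('e'): no match needed
  Position 1 ('a'): no match needed
  Position 2 ('c'): matches sub[0] = 'c'
  Position 3 ('d'): no match needed
  Position 4 ('c'): no match needed
  Position 5 ('c'): no match needed
  Position 6 ('b'): no match needed
  Position 7 ('c'): no match needed
Only matched 1/4 characters => not a subsequence

0


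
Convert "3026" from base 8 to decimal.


Input: "3026" in base 8
Positional expansion:
  Digit '3' (value 3) x 8^3 = 1536
  Digit '0' (value 0) x 8^2 = 0
  Digit '2' (value 2) x 8^1 = 16
  Digit '6' (value 6) x 8^0 = 6
Sum = 1558

1558


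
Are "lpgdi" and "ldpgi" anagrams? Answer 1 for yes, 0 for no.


Strings: "lpgdi", "ldpgi"
Sorted first:  dgilp
Sorted second: dgilp
Sorted forms match => anagrams

1


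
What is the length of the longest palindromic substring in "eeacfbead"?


Input: "eeacfbead"
Checking substrings for palindromes:
  [0:2] "ee" (len 2) => palindrome
Longest palindromic substring: "ee" with length 2

2


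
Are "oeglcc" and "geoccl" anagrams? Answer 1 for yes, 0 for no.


Strings: "oeglcc", "geoccl"
Sorted first:  cceglo
Sorted second: cceglo
Sorted forms match => anagrams

1
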